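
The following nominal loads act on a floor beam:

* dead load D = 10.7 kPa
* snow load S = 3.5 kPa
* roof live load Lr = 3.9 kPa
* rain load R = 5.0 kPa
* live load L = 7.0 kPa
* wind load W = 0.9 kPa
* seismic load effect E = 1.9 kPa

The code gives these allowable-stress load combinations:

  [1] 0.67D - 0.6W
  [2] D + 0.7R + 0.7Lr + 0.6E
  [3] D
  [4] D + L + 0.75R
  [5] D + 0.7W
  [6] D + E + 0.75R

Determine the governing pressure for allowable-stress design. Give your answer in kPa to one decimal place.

[1] 0.67(10.7) - 0.6(0.9) = 6.6
[2] 1.0(10.7) + 0.7(5.0) + 0.7(3.9) + 0.6(1.9) = 18.1
[3] 1.0(10.7) = 10.7
[4] 1.0(10.7) + 1.0(7.0) + 0.75(5.0) = 10.7 + 7.0 + 3.8 = 21.5
[5] 1.0(10.7) + 0.7(0.9) = 10.7 + 0.6 = 11.3
[6] 1.0(10.7) + 1.0(1.9) + 0.75(5.0) = 10.7 + 1.9 + 3.8 = 16.4
Maximum is from combination 4.

21.5 kPa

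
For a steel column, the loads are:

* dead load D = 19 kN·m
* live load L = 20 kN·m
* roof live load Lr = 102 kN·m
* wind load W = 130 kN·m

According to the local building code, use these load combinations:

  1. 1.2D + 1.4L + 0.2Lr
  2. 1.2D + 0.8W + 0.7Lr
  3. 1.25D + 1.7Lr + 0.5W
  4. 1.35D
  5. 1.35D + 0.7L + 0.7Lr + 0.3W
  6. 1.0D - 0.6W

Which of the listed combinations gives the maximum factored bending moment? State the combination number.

Combination 3

1. 1.2(19) + 1.4(20) + 0.2(102) = 71.2
2. 1.2(19) + 0.8(130) + 0.7(102) = 198.2
3. 1.25(19) + 1.7(102) + 0.5(130) = 262.2
4. 1.35(19) = 25.7
5. 1.35(19) + 0.7(20) + 0.7(102) + 0.3(130) = 150.1
6. 1.0(19) - 0.6(130) = -59.0
The largest value is 262.2 kN·m from combination 3.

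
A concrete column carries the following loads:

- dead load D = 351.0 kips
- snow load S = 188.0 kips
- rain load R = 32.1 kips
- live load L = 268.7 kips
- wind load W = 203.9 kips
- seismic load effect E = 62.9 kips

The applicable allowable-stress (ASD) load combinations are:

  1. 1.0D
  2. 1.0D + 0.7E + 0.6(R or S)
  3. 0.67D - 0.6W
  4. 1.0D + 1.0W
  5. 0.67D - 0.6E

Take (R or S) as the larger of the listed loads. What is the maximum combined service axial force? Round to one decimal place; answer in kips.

(R or S) → S = 188.0 kips.
1. 1.0(351.0) = 351.0
2. 1.0(351.0) + 0.7(62.9) + 0.6(188.0) = 351.0 + 44.0 + 112.8 = 507.8
3. 0.67(351.0) - 0.6(203.9) = 112.8
4. 1.0(351.0) + 1.0(203.9) = 351.0 + 203.9 = 554.9
5. 0.67(351.0) - 0.6(62.9) = 197.4
Maximum is from combination 4.

554.9 kips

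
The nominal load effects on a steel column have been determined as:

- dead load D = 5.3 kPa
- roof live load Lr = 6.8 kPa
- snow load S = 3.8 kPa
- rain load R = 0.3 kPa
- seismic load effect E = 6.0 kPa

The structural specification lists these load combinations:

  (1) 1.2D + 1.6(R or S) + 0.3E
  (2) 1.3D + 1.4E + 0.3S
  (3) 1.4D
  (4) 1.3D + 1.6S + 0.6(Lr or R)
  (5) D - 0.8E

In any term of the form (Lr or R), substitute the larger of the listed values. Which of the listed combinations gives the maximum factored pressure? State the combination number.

(R or S) → S = 3.8 kPa; (Lr or R) → Lr = 6.8 kPa.
(1) 1.2(5.3) + 1.6(3.8) + 0.3(6.0) = 14.2
(2) 1.3(5.3) + 1.4(6.0) + 0.3(3.8) = 6.9 + 8.4 + 1.1 = 16.4
(3) 1.4(5.3) = 7.4
(4) 1.3(5.3) + 1.6(3.8) + 0.6(6.8) = 6.9 + 6.1 + 4.1 = 17.1
(5) 1.0(5.3) - 0.8(6.0) = 5.3 - 4.8 = 0.5
The largest value is 17.1 kPa from combination 4.

Combination 4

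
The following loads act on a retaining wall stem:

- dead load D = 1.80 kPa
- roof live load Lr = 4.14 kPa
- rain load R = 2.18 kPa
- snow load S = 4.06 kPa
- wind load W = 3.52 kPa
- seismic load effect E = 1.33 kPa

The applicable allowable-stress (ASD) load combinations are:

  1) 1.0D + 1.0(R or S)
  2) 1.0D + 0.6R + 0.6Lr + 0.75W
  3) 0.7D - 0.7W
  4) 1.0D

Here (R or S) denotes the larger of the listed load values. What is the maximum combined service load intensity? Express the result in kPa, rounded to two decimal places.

(R or S) → S = 4.06 kPa.
1) 1.0(1.80) + 1.0(4.06) = 1.80 + 4.06 = 5.86
2) 1.0(1.80) + 0.6(2.18) + 0.6(4.14) + 0.75(3.52) = 1.80 + 1.31 + 2.48 + 2.64 = 8.23
3) 0.7(1.80) - 0.7(3.52) = 1.26 - 2.46 = -1.20
4) 1.0(1.80) = 1.80
Maximum is from combination 2.

8.23 kPa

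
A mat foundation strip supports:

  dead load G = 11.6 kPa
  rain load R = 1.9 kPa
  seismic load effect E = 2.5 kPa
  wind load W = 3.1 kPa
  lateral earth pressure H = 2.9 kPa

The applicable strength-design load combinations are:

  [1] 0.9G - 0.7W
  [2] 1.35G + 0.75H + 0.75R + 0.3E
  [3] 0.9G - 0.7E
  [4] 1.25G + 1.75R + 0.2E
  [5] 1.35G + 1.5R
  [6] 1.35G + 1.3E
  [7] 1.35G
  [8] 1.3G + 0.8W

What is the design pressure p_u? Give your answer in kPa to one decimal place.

20.0 kPa

[1] 0.9(11.6) - 0.7(3.1) = 8.3
[2] 1.35(11.6) + 0.75(2.9) + 0.75(1.9) + 0.3(2.5) = 20.0
[3] 0.9(11.6) - 0.7(2.5) = 8.7
[4] 1.25(11.6) + 1.75(1.9) + 0.2(2.5) = 18.3
[5] 1.35(11.6) + 1.5(1.9) = 18.5
[6] 1.35(11.6) + 1.3(2.5) = 18.9
[7] 1.35(11.6) = 15.7
[8] 1.3(11.6) + 0.8(3.1) = 17.6
Combination 2 governs: p_u = 20.0 kPa.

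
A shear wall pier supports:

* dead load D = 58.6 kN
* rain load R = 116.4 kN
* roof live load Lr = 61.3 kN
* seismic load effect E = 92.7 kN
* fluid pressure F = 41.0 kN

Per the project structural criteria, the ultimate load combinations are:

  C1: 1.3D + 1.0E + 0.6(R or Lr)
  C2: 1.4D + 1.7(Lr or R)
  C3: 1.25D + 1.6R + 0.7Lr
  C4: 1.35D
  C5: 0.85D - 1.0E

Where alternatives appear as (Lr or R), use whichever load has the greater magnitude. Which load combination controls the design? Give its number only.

Combination 3

(R or Lr) → R = 116.4 kN; (Lr or R) → R = 116.4 kN.
C1: 1.3(58.6) + 1.0(92.7) + 0.6(116.4) = 76.18 + 92.70 + 69.84 = 238.72
C2: 1.4(58.6) + 1.7(116.4) = 82.04 + 197.88 = 279.92
C3: 1.25(58.6) + 1.6(116.4) + 0.7(61.3) = 73.25 + 186.24 + 42.91 = 302.40
C4: 1.35(58.6) = 79.11
C5: 0.85(58.6) - 1.0(92.7) = 49.81 - 92.70 = -42.89
The largest value is 302.40 kN from combination 3.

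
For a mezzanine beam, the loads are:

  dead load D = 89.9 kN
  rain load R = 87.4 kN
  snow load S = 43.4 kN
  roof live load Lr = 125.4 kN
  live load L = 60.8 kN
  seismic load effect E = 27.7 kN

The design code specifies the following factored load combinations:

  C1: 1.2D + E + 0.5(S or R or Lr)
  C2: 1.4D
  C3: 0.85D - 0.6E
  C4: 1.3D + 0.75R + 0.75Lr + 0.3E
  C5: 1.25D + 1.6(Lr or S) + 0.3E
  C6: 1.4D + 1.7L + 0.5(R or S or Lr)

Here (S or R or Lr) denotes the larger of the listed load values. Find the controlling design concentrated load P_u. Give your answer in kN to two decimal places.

321.33 kN

(S or R or Lr) → Lr = 125.4 kN; (Lr or S) → Lr = 125.4 kN; (R or S or Lr) → Lr = 125.4 kN.
C1: 1.2(89.9) + 1.0(27.7) + 0.5(125.4) = 107.88 + 27.70 + 62.70 = 198.28
C2: 1.4(89.9) = 125.86
C3: 0.85(89.9) - 0.6(27.7) = 76.42 - 16.62 = 59.80
C4: 1.3(89.9) + 0.75(87.4) + 0.75(125.4) + 0.3(27.7) = 116.87 + 65.55 + 94.05 + 8.31 = 284.78
C5: 1.25(89.9) + 1.6(125.4) + 0.3(27.7) = 112.38 + 200.64 + 8.31 = 321.33
C6: 1.4(89.9) + 1.7(60.8) + 0.5(125.4) = 125.86 + 103.36 + 62.70 = 291.92
The controlling combination is 5, giving 321.33 kN.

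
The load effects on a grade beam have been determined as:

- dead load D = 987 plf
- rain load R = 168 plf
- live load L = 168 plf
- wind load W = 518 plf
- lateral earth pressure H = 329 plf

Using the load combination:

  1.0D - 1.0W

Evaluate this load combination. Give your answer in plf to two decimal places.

1.0(987) - 1.0(518) = 987.00 - 518.00 = 469.00
w_u = 469.00 plf.

469.00 plf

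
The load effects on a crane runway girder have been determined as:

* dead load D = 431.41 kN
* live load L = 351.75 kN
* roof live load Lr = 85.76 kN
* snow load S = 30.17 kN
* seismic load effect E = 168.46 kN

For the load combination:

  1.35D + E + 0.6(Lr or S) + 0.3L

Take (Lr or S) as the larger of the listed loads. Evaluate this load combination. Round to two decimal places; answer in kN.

(Lr or S) → Lr = 85.76 kN.
1.35(431.41) + 1.0(168.46) + 0.6(85.76) + 0.3(351.75) = 907.84
N_u = 907.84 kN.

907.84 kN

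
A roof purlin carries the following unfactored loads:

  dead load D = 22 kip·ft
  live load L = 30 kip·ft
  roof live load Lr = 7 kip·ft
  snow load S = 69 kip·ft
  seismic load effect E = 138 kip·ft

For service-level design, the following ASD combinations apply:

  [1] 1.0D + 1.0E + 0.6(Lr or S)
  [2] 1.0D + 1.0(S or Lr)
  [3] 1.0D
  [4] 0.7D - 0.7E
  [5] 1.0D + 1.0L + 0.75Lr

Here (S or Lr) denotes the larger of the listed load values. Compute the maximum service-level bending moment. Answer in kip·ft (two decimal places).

(Lr or S) → S = 69 kip·ft; (S or Lr) → S = 69 kip·ft.
[1] 1.0(22) + 1.0(138) + 0.6(69) = 22.00 + 138.00 + 41.40 = 201.40
[2] 1.0(22) + 1.0(69) = 22.00 + 69.00 = 91.00
[3] 1.0(22) = 22.00
[4] 0.7(22) - 0.7(138) = 15.40 - 96.60 = -81.20
[5] 1.0(22) + 1.0(30) + 0.75(7) = 22.00 + 30.00 + 5.25 = 57.25
Maximum is from combination 1.

201.40 kip·ft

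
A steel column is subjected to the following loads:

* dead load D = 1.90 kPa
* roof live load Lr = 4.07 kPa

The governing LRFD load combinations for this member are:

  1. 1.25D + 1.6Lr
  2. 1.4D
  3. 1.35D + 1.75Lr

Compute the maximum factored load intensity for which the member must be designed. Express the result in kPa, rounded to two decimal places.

1. 1.25(1.90) + 1.6(4.07) = 2.38 + 6.51 = 8.89
2. 1.4(1.90) = 2.66
3. 1.35(1.90) + 1.75(4.07) = 2.57 + 7.12 = 9.69
Maximum is from combination 3.

9.69 kPa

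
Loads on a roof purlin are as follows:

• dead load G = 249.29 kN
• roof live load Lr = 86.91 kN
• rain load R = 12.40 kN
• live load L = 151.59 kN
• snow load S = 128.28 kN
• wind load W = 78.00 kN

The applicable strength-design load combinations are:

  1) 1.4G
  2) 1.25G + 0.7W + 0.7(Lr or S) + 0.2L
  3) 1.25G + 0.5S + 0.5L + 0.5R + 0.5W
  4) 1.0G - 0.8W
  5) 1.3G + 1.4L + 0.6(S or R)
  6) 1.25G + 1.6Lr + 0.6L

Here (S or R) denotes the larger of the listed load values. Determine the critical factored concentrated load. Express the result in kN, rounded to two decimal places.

(Lr or S) → S = 128.28 kN; (S or R) → S = 128.28 kN.
1) 1.4(249.29) = 349.01
2) 1.25(249.29) + 0.7(78.00) + 0.7(128.28) + 0.2(151.59) = 486.33
3) 1.25(249.29) + 0.5(128.28) + 0.5(151.59) + 0.5(12.40) + 0.5(78.00) = 496.75
4) 1.0(249.29) - 0.8(78.00) = 186.89
5) 1.3(249.29) + 1.4(151.59) + 0.6(128.28) = 613.27
6) 1.25(249.29) + 1.6(86.91) + 0.6(151.59) = 541.62
Maximum is from combination 5.

613.27 kN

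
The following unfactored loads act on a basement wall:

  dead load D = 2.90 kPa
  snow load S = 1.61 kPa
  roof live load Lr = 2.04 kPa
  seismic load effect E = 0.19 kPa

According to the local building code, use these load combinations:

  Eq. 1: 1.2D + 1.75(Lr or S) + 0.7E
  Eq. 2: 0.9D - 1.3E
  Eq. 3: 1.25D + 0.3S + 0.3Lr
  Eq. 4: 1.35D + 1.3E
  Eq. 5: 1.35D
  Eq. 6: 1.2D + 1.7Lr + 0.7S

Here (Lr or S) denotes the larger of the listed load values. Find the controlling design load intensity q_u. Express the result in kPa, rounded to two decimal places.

(Lr or S) → Lr = 2.04 kPa.
Eq. 1: 1.2(2.90) + 1.75(2.04) + 0.7(0.19) = 7.18
Eq. 2: 0.9(2.90) - 1.3(0.19) = 2.36
Eq. 3: 1.25(2.90) + 0.3(1.61) + 0.3(2.04) = 4.72
Eq. 4: 1.35(2.90) + 1.3(0.19) = 4.16
Eq. 5: 1.35(2.90) = 3.92
Eq. 6: 1.2(2.90) + 1.7(2.04) + 0.7(1.61) = 8.08
Maximum is from combination 6.

8.08 kPa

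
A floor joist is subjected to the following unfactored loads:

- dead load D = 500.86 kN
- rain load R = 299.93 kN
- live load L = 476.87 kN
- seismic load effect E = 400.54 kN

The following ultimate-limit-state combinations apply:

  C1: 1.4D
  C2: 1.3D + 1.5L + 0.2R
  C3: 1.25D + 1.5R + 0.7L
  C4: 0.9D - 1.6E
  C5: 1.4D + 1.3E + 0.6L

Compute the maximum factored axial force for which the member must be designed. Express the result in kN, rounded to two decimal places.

1508.03 kN

C1: 1.4(500.86) = 701.20
C2: 1.3(500.86) + 1.5(476.87) + 0.2(299.93) = 1426.41
C3: 1.25(500.86) + 1.5(299.93) + 0.7(476.87) = 1409.78
C4: 0.9(500.86) - 1.6(400.54) = 450.77 - 640.86 = -190.09
C5: 1.4(500.86) + 1.3(400.54) + 0.6(476.87) = 1508.03
Combination 5 governs: N_u = 1508.03 kN.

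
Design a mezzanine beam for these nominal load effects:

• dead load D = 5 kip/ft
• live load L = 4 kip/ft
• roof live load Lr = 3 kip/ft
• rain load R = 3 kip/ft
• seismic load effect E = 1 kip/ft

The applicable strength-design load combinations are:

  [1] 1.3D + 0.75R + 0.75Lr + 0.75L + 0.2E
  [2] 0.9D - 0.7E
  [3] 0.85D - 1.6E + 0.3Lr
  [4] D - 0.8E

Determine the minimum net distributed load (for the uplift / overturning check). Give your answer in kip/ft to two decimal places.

3.55 kip/ft

[1] 1.3(5) + 0.75(3) + 0.75(3) + 0.75(4) + 0.2(1) = 6.50 + 2.25 + 2.25 + 3.00 + 0.20 = 14.20
[2] 0.9(5) - 0.7(1) = 4.50 - 0.70 = 3.80
[3] 0.85(5) - 1.6(1) + 0.3(3) = 4.25 - 1.60 + 0.90 = 3.55
[4] 1.0(5) - 0.8(1) = 5.00 - 0.80 = 4.20
Combination 3 gives the minimum: 3.55 kip/ft.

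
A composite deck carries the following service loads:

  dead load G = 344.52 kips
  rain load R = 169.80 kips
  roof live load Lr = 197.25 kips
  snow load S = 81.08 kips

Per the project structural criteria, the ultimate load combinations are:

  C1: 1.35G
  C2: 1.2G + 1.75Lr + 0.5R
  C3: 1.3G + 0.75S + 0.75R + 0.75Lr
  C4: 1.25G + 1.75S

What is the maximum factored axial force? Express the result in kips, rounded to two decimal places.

C1: 1.35(344.52) = 465.10
C2: 1.2(344.52) + 1.75(197.25) + 0.5(169.80) = 413.42 + 345.19 + 84.90 = 843.51
C3: 1.3(344.52) + 0.75(81.08) + 0.75(169.80) + 0.75(197.25) = 783.97
C4: 1.25(344.52) + 1.75(81.08) = 430.65 + 141.89 = 572.54
Combination 2 governs: P_u = 843.51 kips.

843.51 kips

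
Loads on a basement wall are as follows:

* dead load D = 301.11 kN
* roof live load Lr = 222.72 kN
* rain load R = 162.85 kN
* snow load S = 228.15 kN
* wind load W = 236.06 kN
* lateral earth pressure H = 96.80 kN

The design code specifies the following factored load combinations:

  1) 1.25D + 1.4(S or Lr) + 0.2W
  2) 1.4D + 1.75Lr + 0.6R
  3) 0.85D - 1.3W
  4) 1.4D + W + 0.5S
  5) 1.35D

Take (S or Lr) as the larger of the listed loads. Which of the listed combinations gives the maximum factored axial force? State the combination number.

Combination 2

(S or Lr) → S = 228.15 kN.
1) 1.25(301.11) + 1.4(228.15) + 0.2(236.06) = 376.39 + 319.41 + 47.21 = 743.01
2) 1.4(301.11) + 1.75(222.72) + 0.6(162.85) = 421.55 + 389.76 + 97.71 = 909.02
3) 0.85(301.11) - 1.3(236.06) = -50.93
4) 1.4(301.11) + 1.0(236.06) + 0.5(228.15) = 421.55 + 236.06 + 114.08 = 771.69
5) 1.35(301.11) = 406.50
The largest value is 909.02 kN from combination 2.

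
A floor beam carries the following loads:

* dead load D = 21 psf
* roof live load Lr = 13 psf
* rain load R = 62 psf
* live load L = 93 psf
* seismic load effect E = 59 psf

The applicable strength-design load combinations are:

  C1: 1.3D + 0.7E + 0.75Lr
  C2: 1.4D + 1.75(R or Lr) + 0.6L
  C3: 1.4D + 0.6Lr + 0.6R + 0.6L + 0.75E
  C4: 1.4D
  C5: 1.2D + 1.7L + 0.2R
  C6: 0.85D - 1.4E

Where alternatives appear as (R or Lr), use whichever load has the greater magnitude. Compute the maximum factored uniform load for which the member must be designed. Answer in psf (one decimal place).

(R or Lr) → R = 62 psf.
C1: 1.3(21) + 0.7(59) + 0.75(13) = 27.3 + 41.3 + 9.8 = 78.4
C2: 1.4(21) + 1.75(62) + 0.6(93) = 29.4 + 108.5 + 55.8 = 193.7
C3: 1.4(21) + 0.6(13) + 0.6(62) + 0.6(93) + 0.75(59) = 29.4 + 7.8 + 37.2 + 55.8 + 44.3 = 174.5
C4: 1.4(21) = 29.4
C5: 1.2(21) + 1.7(93) + 0.2(62) = 25.2 + 158.1 + 12.4 = 195.7
C6: 0.85(21) - 1.4(59) = -64.8
Maximum is from combination 5.

195.7 psf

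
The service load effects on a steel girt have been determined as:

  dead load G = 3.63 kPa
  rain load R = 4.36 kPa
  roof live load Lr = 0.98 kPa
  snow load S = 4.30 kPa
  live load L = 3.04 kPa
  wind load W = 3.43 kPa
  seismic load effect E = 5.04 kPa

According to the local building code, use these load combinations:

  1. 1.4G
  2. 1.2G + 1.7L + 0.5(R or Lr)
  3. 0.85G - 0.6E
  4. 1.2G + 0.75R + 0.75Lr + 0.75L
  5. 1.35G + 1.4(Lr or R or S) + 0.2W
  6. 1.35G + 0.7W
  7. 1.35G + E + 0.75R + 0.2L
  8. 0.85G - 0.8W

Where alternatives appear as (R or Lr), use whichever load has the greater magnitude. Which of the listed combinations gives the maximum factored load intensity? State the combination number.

Combination 7

(R or Lr) → R = 4.36 kPa; (Lr or R or S) → R = 4.36 kPa.
1. 1.4(3.63) = 5.08
2. 1.2(3.63) + 1.7(3.04) + 0.5(4.36) = 11.70
3. 0.85(3.63) - 0.6(5.04) = 0.06
4. 1.2(3.63) + 0.75(4.36) + 0.75(0.98) + 0.75(3.04) = 10.64
5. 1.35(3.63) + 1.4(4.36) + 0.2(3.43) = 11.69
6. 1.35(3.63) + 0.7(3.43) = 7.30
7. 1.35(3.63) + 1.0(5.04) + 0.75(4.36) + 0.2(3.04) = 13.82
8. 0.85(3.63) - 0.8(3.43) = 0.34
The largest value is 13.82 kPa from combination 7.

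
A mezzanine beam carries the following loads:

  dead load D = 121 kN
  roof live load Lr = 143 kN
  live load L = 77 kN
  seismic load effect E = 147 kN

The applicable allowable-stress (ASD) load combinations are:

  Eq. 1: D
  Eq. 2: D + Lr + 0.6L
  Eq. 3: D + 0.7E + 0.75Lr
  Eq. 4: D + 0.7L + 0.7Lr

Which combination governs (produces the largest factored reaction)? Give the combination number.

Combination 3

Eq. 1: 1.0(121) = 121.0
Eq. 2: 1.0(121) + 1.0(143) + 0.6(77) = 121.0 + 143.0 + 46.2 = 310.2
Eq. 3: 1.0(121) + 0.7(147) + 0.75(143) = 121.0 + 102.9 + 107.3 = 331.2
Eq. 4: 1.0(121) + 0.7(77) + 0.7(143) = 121.0 + 53.9 + 100.1 = 275.0
The largest value is 331.2 kN from combination 3.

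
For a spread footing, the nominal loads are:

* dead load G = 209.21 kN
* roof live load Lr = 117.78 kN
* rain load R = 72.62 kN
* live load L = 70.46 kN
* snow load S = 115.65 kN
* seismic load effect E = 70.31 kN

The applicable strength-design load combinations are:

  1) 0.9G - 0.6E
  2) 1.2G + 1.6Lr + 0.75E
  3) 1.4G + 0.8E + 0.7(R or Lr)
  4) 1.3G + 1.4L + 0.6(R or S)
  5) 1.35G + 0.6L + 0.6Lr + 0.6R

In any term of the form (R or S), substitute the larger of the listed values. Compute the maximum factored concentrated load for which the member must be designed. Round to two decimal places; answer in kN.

492.23 kN

(R or Lr) → Lr = 117.78 kN; (R or S) → S = 115.65 kN.
1) 0.9(209.21) - 0.6(70.31) = 188.29 - 42.19 = 146.10
2) 1.2(209.21) + 1.6(117.78) + 0.75(70.31) = 251.05 + 188.45 + 52.73 = 492.23
3) 1.4(209.21) + 0.8(70.31) + 0.7(117.78) = 292.89 + 56.25 + 82.45 = 431.59
4) 1.3(209.21) + 1.4(70.46) + 0.6(115.65) = 440.01
5) 1.35(209.21) + 0.6(70.46) + 0.6(117.78) + 0.6(72.62) = 282.43 + 42.28 + 70.67 + 43.57 = 438.95
Combination 2 governs: P_u = 492.23 kN.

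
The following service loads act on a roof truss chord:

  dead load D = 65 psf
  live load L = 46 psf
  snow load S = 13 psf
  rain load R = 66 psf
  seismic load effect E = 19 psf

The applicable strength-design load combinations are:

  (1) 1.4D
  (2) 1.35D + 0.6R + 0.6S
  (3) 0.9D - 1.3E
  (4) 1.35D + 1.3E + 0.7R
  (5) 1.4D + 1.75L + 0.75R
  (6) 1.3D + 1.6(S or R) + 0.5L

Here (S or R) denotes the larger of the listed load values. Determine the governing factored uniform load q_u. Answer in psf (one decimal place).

221.0 psf

(S or R) → R = 66 psf.
(1) 1.4(65) = 91.0
(2) 1.35(65) + 0.6(66) + 0.6(13) = 135.2
(3) 0.9(65) - 1.3(19) = 33.8
(4) 1.35(65) + 1.3(19) + 0.7(66) = 158.7
(5) 1.4(65) + 1.75(46) + 0.75(66) = 221.0
(6) 1.3(65) + 1.6(66) + 0.5(46) = 213.1
Maximum is from combination 5.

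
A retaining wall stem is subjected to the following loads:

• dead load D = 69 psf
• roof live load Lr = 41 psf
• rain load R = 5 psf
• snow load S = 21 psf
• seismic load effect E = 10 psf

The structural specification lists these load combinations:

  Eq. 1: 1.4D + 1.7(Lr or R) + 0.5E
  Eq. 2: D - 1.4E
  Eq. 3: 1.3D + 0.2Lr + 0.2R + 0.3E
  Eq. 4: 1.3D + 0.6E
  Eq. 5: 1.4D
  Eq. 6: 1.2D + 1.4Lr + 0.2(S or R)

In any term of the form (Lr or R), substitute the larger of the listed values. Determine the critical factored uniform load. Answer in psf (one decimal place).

(Lr or R) → Lr = 41 psf; (S or R) → S = 21 psf.
Eq. 1: 1.4(69) + 1.7(41) + 0.5(10) = 171.3
Eq. 2: 1.0(69) - 1.4(10) = 55.0
Eq. 3: 1.3(69) + 0.2(41) + 0.2(5) + 0.3(10) = 101.9
Eq. 4: 1.3(69) + 0.6(10) = 95.7
Eq. 5: 1.4(69) = 96.6
Eq. 6: 1.2(69) + 1.4(41) + 0.2(21) = 144.4
Combination 1 governs: q_u = 171.3 psf.

171.3 psf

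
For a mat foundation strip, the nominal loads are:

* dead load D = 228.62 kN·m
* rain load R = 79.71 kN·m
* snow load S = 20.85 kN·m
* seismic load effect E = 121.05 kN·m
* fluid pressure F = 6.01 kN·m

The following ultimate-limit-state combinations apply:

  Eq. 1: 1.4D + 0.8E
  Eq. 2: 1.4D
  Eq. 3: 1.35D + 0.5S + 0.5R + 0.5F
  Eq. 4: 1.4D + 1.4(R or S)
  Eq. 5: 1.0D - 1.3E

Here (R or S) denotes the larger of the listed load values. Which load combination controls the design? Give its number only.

Combination 4

(R or S) → R = 79.71 kN·m.
Eq. 1: 1.4(228.62) + 0.8(121.05) = 320.07 + 96.84 = 416.91
Eq. 2: 1.4(228.62) = 320.07
Eq. 3: 1.35(228.62) + 0.5(20.85) + 0.5(79.71) + 0.5(6.01) = 361.92
Eq. 4: 1.4(228.62) + 1.4(79.71) = 320.07 + 111.59 = 431.66
Eq. 5: 1.0(228.62) - 1.3(121.05) = 71.26
The largest value is 431.66 kN·m from combination 4.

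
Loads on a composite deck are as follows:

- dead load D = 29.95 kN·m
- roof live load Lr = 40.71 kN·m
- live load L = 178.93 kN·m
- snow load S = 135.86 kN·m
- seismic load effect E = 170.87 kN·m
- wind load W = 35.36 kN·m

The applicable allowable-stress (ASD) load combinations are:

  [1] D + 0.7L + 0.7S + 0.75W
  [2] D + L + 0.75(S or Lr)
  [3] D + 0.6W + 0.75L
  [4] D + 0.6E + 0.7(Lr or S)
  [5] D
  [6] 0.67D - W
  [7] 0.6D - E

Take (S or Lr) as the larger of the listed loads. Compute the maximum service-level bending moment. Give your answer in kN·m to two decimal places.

310.78 kN·m

(S or Lr) → S = 135.86 kN·m; (Lr or S) → S = 135.86 kN·m.
[1] 1.0(29.95) + 0.7(178.93) + 0.7(135.86) + 0.75(35.36) = 276.82
[2] 1.0(29.95) + 1.0(178.93) + 0.75(135.86) = 310.78
[3] 1.0(29.95) + 0.6(35.36) + 0.75(178.93) = 185.36
[4] 1.0(29.95) + 0.6(170.87) + 0.7(135.86) = 227.57
[5] 1.0(29.95) = 29.95
[6] 0.67(29.95) - 1.0(35.36) = -15.29
[7] 0.6(29.95) - 1.0(170.87) = -152.90
Combination 2 governs: M = 310.78 kN·m.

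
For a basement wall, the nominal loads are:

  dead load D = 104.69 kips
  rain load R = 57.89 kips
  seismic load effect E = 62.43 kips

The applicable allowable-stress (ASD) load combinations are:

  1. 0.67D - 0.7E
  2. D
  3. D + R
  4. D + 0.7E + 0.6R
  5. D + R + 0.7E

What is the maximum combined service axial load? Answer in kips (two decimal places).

1. 0.67(104.69) - 0.7(62.43) = 70.14 - 43.70 = 26.44
2. 1.0(104.69) = 104.69
3. 1.0(104.69) + 1.0(57.89) = 104.69 + 57.89 = 162.58
4. 1.0(104.69) + 0.7(62.43) + 0.6(57.89) = 183.13
5. 1.0(104.69) + 1.0(57.89) + 0.7(62.43) = 104.69 + 57.89 + 43.70 = 206.28
The controlling combination is 5, giving 206.28 kips.

206.28 kips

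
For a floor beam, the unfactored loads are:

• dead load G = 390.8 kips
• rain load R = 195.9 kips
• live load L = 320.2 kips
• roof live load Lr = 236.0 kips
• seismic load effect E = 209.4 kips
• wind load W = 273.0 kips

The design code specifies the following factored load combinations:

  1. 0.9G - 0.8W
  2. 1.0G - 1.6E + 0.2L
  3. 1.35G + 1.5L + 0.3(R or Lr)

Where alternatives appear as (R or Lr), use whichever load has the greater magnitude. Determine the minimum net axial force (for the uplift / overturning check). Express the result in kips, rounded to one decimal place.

119.8 kips

(R or Lr) → Lr = 236.0 kips.
1. 0.9(390.8) - 0.8(273.0) = 351.7 - 218.4 = 133.3
2. 1.0(390.8) - 1.6(209.4) + 0.2(320.2) = 390.8 - 335.0 + 64.0 = 119.8
3. 1.35(390.8) + 1.5(320.2) + 0.3(236.0) = 527.6 + 480.3 + 70.8 = 1078.7
Combination 2 gives the minimum: 119.8 kips.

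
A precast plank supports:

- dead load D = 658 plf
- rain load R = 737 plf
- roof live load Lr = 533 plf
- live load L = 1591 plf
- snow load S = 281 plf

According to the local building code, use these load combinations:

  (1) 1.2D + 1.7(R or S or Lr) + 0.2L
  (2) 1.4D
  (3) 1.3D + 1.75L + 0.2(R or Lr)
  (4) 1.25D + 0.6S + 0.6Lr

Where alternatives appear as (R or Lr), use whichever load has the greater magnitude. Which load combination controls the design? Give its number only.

Combination 3

(R or S or Lr) → R = 737 plf; (R or Lr) → R = 737 plf.
(1) 1.2(658) + 1.7(737) + 0.2(1591) = 789.6 + 1252.9 + 318.2 = 2360.7
(2) 1.4(658) = 921.2
(3) 1.3(658) + 1.75(1591) + 0.2(737) = 855.4 + 2784.3 + 147.4 = 3787.1
(4) 1.25(658) + 0.6(281) + 0.6(533) = 822.5 + 168.6 + 319.8 = 1310.9
The largest value is 3787.1 plf from combination 3.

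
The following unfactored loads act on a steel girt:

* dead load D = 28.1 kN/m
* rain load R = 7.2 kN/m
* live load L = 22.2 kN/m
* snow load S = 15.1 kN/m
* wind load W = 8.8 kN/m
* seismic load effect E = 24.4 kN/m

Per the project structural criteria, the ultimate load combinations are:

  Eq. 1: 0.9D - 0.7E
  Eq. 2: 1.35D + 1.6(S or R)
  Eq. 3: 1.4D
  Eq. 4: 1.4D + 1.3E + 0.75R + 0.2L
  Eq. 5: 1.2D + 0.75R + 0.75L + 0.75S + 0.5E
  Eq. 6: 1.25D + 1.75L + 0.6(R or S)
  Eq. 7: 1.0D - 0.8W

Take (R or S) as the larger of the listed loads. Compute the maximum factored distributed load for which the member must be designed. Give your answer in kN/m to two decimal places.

83.04 kN/m

(S or R) → S = 15.1 kN/m; (R or S) → S = 15.1 kN/m.
Eq. 1: 0.9(28.1) - 0.7(24.4) = 25.29 - 17.08 = 8.21
Eq. 2: 1.35(28.1) + 1.6(15.1) = 37.94 + 24.16 = 62.10
Eq. 3: 1.4(28.1) = 39.34
Eq. 4: 1.4(28.1) + 1.3(24.4) + 0.75(7.2) + 0.2(22.2) = 39.34 + 31.72 + 5.40 + 4.44 = 80.90
Eq. 5: 1.2(28.1) + 0.75(7.2) + 0.75(22.2) + 0.75(15.1) + 0.5(24.4) = 33.72 + 5.40 + 16.65 + 11.33 + 12.20 = 79.30
Eq. 6: 1.25(28.1) + 1.75(22.2) + 0.6(15.1) = 35.13 + 38.85 + 9.06 = 83.04
Eq. 7: 1.0(28.1) - 0.8(8.8) = 28.10 - 7.04 = 21.06
Maximum is from combination 6.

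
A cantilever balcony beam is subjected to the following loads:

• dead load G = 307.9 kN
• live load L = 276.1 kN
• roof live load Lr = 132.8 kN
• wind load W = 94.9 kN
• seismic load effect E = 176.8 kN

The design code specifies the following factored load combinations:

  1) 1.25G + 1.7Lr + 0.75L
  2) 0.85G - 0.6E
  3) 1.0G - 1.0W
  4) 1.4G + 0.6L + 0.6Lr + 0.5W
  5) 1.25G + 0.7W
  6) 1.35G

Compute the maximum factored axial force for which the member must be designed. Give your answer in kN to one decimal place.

1) 1.25(307.9) + 1.7(132.8) + 0.75(276.1) = 817.7
2) 0.85(307.9) - 0.6(176.8) = 261.7 - 106.1 = 155.6
3) 1.0(307.9) - 1.0(94.9) = 307.9 - 94.9 = 213.0
4) 1.4(307.9) + 0.6(276.1) + 0.6(132.8) + 0.5(94.9) = 723.9
5) 1.25(307.9) + 0.7(94.9) = 384.9 + 66.4 = 451.3
6) 1.35(307.9) = 415.7
Maximum is from combination 1.

817.7 kN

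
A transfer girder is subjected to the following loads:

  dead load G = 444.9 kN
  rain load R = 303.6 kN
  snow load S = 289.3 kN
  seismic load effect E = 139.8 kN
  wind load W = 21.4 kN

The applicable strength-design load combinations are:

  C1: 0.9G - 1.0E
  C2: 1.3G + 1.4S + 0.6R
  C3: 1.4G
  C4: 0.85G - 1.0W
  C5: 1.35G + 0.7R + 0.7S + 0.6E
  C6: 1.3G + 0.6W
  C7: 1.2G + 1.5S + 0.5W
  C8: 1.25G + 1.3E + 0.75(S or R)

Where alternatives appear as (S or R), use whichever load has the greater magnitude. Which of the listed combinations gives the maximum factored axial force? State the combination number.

(S or R) → R = 303.6 kN.
C1: 0.9(444.9) - 1.0(139.8) = 400.41 - 139.80 = 260.61
C2: 1.3(444.9) + 1.4(289.3) + 0.6(303.6) = 578.37 + 405.02 + 182.16 = 1165.55
C3: 1.4(444.9) = 622.86
C4: 0.85(444.9) - 1.0(21.4) = 378.17 - 21.40 = 356.77
C5: 1.35(444.9) + 0.7(303.6) + 0.7(289.3) + 0.6(139.8) = 600.62 + 212.52 + 202.51 + 83.88 = 1099.53
C6: 1.3(444.9) + 0.6(21.4) = 578.37 + 12.84 = 591.21
C7: 1.2(444.9) + 1.5(289.3) + 0.5(21.4) = 533.88 + 433.95 + 10.70 = 978.53
C8: 1.25(444.9) + 1.3(139.8) + 0.75(303.6) = 556.13 + 181.74 + 227.70 = 965.57
The largest value is 1165.55 kN from combination 2.

Combination 2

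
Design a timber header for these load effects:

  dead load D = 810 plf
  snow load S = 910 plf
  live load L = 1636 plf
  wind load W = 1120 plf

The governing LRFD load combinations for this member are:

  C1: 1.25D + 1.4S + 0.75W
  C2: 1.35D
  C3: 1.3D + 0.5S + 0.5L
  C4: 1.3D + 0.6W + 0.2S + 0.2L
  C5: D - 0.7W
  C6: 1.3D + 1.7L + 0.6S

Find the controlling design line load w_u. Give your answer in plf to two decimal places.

4380.20 plf

C1: 1.25(810) + 1.4(910) + 0.75(1120) = 1012.50 + 1274.00 + 840.00 = 3126.50
C2: 1.35(810) = 1093.50
C3: 1.3(810) + 0.5(910) + 0.5(1636) = 1053.00 + 455.00 + 818.00 = 2326.00
C4: 1.3(810) + 0.6(1120) + 0.2(910) + 0.2(1636) = 1053.00 + 672.00 + 182.00 + 327.20 = 2234.20
C5: 1.0(810) - 0.7(1120) = 810.00 - 784.00 = 26.00
C6: 1.3(810) + 1.7(1636) + 0.6(910) = 1053.00 + 2781.20 + 546.00 = 4380.20
The controlling combination is 6, giving 4380.20 plf.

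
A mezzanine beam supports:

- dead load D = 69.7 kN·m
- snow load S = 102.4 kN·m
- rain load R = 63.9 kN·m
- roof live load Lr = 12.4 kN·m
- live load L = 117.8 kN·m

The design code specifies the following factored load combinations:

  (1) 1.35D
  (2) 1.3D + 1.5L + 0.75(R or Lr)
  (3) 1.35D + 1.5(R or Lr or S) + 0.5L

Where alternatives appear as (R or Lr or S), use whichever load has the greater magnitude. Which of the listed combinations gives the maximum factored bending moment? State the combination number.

(R or Lr) → R = 63.9 kN·m; (R or Lr or S) → S = 102.4 kN·m.
(1) 1.35(69.7) = 94.1
(2) 1.3(69.7) + 1.5(117.8) + 0.75(63.9) = 90.6 + 176.7 + 47.9 = 315.2
(3) 1.35(69.7) + 1.5(102.4) + 0.5(117.8) = 94.1 + 153.6 + 58.9 = 306.6
The largest value is 315.2 kN·m from combination 2.

Combination 2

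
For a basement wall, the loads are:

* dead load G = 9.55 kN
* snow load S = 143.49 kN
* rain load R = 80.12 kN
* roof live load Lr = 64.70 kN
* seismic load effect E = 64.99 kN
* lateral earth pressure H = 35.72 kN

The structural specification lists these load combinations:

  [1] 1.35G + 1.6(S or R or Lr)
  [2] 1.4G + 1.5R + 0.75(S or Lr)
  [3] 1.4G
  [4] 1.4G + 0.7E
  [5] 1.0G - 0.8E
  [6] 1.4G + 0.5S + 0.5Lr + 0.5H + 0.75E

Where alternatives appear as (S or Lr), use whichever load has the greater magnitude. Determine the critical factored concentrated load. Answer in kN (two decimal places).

242.48 kN

(S or R or Lr) → S = 143.49 kN; (S or Lr) → S = 143.49 kN.
[1] 1.35(9.55) + 1.6(143.49) = 242.48
[2] 1.4(9.55) + 1.5(80.12) + 0.75(143.49) = 241.17
[3] 1.4(9.55) = 13.37
[4] 1.4(9.55) + 0.7(64.99) = 58.86
[5] 1.0(9.55) - 0.8(64.99) = -42.44
[6] 1.4(9.55) + 0.5(143.49) + 0.5(64.70) + 0.5(35.72) + 0.75(64.99) = 184.07
Combination 1 governs: P_u = 242.48 kN.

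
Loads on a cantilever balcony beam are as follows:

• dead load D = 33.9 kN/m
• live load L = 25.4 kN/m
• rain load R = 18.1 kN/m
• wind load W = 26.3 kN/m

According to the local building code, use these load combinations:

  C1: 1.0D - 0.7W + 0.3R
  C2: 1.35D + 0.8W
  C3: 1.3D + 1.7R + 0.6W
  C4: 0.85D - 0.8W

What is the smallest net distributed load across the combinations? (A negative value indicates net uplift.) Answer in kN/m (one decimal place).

C1: 1.0(33.9) - 0.7(26.3) + 0.3(18.1) = 33.9 - 18.4 + 5.4 = 20.9
C2: 1.35(33.9) + 0.8(26.3) = 45.8 + 21.0 = 66.8
C3: 1.3(33.9) + 1.7(18.1) + 0.6(26.3) = 90.6
C4: 0.85(33.9) - 0.8(26.3) = 28.8 - 21.0 = 7.8
Combination 4 gives the minimum: 7.8 kN/m.

7.8 kN/m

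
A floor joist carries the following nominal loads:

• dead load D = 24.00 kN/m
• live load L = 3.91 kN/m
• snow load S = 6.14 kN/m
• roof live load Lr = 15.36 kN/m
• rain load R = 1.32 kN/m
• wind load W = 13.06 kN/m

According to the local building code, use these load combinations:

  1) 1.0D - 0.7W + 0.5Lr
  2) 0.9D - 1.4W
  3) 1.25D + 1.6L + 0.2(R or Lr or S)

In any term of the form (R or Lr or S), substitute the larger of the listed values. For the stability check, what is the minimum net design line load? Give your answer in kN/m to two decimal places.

(R or Lr or S) → Lr = 15.36 kN/m.
1) 1.0(24.00) - 0.7(13.06) + 0.5(15.36) = 24.00 - 9.14 + 7.68 = 22.54
2) 0.9(24.00) - 1.4(13.06) = 21.60 - 18.28 = 3.32
3) 1.25(24.00) + 1.6(3.91) + 0.2(15.36) = 30.00 + 6.26 + 3.07 = 39.33
Combination 2 gives the minimum: 3.32 kN/m.

3.32 kN/m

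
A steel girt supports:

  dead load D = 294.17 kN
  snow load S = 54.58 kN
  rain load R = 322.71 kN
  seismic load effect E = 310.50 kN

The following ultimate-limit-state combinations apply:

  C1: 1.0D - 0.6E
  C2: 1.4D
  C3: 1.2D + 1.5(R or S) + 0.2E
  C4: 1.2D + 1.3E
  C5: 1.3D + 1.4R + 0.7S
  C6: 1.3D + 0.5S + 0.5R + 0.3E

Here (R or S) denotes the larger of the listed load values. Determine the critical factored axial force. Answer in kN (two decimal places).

899.17 kN

(R or S) → R = 322.71 kN.
C1: 1.0(294.17) - 0.6(310.50) = 294.17 - 186.30 = 107.87
C2: 1.4(294.17) = 411.84
C3: 1.2(294.17) + 1.5(322.71) + 0.2(310.50) = 353.00 + 484.07 + 62.10 = 899.17
C4: 1.2(294.17) + 1.3(310.50) = 353.00 + 403.65 = 756.65
C5: 1.3(294.17) + 1.4(322.71) + 0.7(54.58) = 382.42 + 451.79 + 38.21 = 872.42
C6: 1.3(294.17) + 0.5(54.58) + 0.5(322.71) + 0.3(310.50) = 382.42 + 27.29 + 161.36 + 93.15 = 664.22
The controlling combination is 3, giving 899.17 kN.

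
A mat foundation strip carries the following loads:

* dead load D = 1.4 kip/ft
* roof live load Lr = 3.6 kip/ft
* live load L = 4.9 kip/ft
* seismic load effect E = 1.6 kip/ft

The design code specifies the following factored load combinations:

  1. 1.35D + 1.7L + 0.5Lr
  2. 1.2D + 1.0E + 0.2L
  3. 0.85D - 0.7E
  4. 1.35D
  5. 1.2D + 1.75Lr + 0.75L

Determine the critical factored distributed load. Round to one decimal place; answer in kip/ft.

1. 1.35(1.4) + 1.7(4.9) + 0.5(3.6) = 1.9 + 8.3 + 1.8 = 12.0
2. 1.2(1.4) + 1.0(1.6) + 0.2(4.9) = 1.7 + 1.6 + 1.0 = 4.3
3. 0.85(1.4) - 0.7(1.6) = 1.2 - 1.1 = 0.1
4. 1.35(1.4) = 1.9
5. 1.2(1.4) + 1.75(3.6) + 0.75(4.9) = 1.7 + 6.3 + 3.7 = 11.7
The controlling combination is 1, giving 12.0 kip/ft.

12.0 kip/ft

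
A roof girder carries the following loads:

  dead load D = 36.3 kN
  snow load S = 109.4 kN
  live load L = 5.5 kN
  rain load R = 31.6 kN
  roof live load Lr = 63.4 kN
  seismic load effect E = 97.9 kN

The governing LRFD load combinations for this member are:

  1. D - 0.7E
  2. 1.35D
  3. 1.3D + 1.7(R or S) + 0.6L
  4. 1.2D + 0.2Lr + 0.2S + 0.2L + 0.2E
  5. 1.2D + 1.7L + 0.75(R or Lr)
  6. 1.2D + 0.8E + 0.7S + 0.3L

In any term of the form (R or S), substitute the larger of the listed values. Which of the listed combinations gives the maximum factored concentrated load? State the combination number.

Combination 3

(R or S) → S = 109.4 kN; (R or Lr) → Lr = 63.4 kN.
1. 1.0(36.3) - 0.7(97.9) = 36.3 - 68.5 = -32.2
2. 1.35(36.3) = 49.0
3. 1.3(36.3) + 1.7(109.4) + 0.6(5.5) = 47.2 + 186.0 + 3.3 = 236.5
4. 1.2(36.3) + 0.2(63.4) + 0.2(109.4) + 0.2(5.5) + 0.2(97.9) = 98.8
5. 1.2(36.3) + 1.7(5.5) + 0.75(63.4) = 100.5
6. 1.2(36.3) + 0.8(97.9) + 0.7(109.4) + 0.3(5.5) = 200.1
The largest value is 236.5 kN from combination 3.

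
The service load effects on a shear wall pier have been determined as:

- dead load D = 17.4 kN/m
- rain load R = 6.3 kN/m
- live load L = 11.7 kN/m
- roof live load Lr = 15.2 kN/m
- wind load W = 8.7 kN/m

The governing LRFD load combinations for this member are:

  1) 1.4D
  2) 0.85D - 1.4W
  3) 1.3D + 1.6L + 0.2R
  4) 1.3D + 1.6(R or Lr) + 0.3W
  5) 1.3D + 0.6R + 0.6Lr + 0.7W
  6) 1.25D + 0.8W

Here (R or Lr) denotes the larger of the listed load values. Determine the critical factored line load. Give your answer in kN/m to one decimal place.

(R or Lr) → Lr = 15.2 kN/m.
1) 1.4(17.4) = 24.4
2) 0.85(17.4) - 1.4(8.7) = 14.8 - 12.2 = 2.6
3) 1.3(17.4) + 1.6(11.7) + 0.2(6.3) = 22.6 + 18.7 + 1.3 = 42.6
4) 1.3(17.4) + 1.6(15.2) + 0.3(8.7) = 49.6
5) 1.3(17.4) + 0.6(6.3) + 0.6(15.2) + 0.7(8.7) = 22.6 + 3.8 + 9.1 + 6.1 = 41.6
6) 1.25(17.4) + 0.8(8.7) = 28.7
Combination 4 governs: w_u = 49.6 kN/m.

49.6 kN/m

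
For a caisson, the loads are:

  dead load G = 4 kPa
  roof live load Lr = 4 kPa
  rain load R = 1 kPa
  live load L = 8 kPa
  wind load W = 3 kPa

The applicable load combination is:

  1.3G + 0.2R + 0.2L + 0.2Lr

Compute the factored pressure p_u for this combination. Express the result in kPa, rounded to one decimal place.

1.3(4) + 0.2(1) + 0.2(8) + 0.2(4) = 7.8
p_u = 7.8 kPa.

7.8 kPa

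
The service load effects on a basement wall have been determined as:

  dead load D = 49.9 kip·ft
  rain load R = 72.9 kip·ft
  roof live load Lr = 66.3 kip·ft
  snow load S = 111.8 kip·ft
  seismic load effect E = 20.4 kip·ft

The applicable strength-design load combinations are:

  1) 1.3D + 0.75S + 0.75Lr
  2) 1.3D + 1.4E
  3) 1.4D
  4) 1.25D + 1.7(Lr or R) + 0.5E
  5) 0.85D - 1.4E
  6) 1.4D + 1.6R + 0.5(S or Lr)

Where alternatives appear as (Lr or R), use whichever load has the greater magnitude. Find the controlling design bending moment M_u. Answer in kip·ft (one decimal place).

242.4 kip·ft

(Lr or R) → R = 72.9 kip·ft; (S or Lr) → S = 111.8 kip·ft.
1) 1.3(49.9) + 0.75(111.8) + 0.75(66.3) = 198.4
2) 1.3(49.9) + 1.4(20.4) = 93.4
3) 1.4(49.9) = 69.9
4) 1.25(49.9) + 1.7(72.9) + 0.5(20.4) = 196.5
5) 0.85(49.9) - 1.4(20.4) = 13.9
6) 1.4(49.9) + 1.6(72.9) + 0.5(111.8) = 242.4
Combination 6 governs: M_u = 242.4 kip·ft.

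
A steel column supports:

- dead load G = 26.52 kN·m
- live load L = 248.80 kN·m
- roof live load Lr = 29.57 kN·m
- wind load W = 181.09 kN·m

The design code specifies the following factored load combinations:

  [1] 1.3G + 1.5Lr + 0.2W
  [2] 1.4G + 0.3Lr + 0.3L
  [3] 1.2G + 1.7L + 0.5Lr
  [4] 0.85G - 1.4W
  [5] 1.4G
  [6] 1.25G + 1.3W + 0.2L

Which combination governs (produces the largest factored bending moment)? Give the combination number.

[1] 1.3(26.52) + 1.5(29.57) + 0.2(181.09) = 115.05
[2] 1.4(26.52) + 0.3(29.57) + 0.3(248.80) = 120.64
[3] 1.2(26.52) + 1.7(248.80) + 0.5(29.57) = 469.57
[4] 0.85(26.52) - 1.4(181.09) = -230.98
[5] 1.4(26.52) = 37.13
[6] 1.25(26.52) + 1.3(181.09) + 0.2(248.80) = 318.33
The largest value is 469.57 kN·m from combination 3.

Combination 3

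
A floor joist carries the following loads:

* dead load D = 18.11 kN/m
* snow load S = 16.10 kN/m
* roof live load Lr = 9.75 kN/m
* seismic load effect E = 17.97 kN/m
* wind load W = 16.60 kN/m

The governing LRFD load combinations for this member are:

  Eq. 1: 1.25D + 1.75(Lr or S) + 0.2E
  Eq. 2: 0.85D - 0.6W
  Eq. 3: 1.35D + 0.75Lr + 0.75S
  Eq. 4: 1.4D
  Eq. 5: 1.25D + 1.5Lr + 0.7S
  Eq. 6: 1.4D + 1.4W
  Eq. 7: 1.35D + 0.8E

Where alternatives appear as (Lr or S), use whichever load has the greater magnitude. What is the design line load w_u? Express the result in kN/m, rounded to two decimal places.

54.41 kN/m

(Lr or S) → S = 16.10 kN/m.
Eq. 1: 1.25(18.11) + 1.75(16.10) + 0.2(17.97) = 22.64 + 28.18 + 3.59 = 54.41
Eq. 2: 0.85(18.11) - 0.6(16.60) = 15.39 - 9.96 = 5.43
Eq. 3: 1.35(18.11) + 0.75(9.75) + 0.75(16.10) = 24.45 + 7.31 + 12.08 = 43.84
Eq. 4: 1.4(18.11) = 25.35
Eq. 5: 1.25(18.11) + 1.5(9.75) + 0.7(16.10) = 48.53
Eq. 6: 1.4(18.11) + 1.4(16.60) = 25.35 + 23.24 = 48.59
Eq. 7: 1.35(18.11) + 0.8(17.97) = 38.82
Combination 1 governs: w_u = 54.41 kN/m.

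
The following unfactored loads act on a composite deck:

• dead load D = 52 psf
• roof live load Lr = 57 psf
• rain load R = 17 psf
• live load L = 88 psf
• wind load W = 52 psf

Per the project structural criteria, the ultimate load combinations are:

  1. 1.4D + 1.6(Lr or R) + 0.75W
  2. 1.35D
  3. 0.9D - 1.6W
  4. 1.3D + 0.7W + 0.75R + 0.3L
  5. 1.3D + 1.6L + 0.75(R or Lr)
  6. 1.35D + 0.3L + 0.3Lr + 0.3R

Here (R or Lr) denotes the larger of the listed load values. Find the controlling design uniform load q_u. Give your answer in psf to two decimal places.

(Lr or R) → Lr = 57 psf; (R or Lr) → Lr = 57 psf.
1. 1.4(52) + 1.6(57) + 0.75(52) = 72.80 + 91.20 + 39.00 = 203.00
2. 1.35(52) = 70.20
3. 0.9(52) - 1.6(52) = 46.80 - 83.20 = -36.40
4. 1.3(52) + 0.7(52) + 0.75(17) + 0.3(88) = 67.60 + 36.40 + 12.75 + 26.40 = 143.15
5. 1.3(52) + 1.6(88) + 0.75(57) = 67.60 + 140.80 + 42.75 = 251.15
6. 1.35(52) + 0.3(88) + 0.3(57) + 0.3(17) = 70.20 + 26.40 + 17.10 + 5.10 = 118.80
Maximum is from combination 5.

251.15 psf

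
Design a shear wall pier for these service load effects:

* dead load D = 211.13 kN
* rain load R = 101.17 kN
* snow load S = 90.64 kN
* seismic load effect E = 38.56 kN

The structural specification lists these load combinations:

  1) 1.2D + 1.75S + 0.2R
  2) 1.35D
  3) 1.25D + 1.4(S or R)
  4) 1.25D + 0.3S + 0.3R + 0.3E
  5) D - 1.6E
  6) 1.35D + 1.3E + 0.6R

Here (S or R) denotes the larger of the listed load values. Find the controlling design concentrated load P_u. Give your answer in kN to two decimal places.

(S or R) → R = 101.17 kN.
1) 1.2(211.13) + 1.75(90.64) + 0.2(101.17) = 432.21
2) 1.35(211.13) = 285.03
3) 1.25(211.13) + 1.4(101.17) = 405.55
4) 1.25(211.13) + 0.3(90.64) + 0.3(101.17) + 0.3(38.56) = 333.02
5) 1.0(211.13) - 1.6(38.56) = 149.43
6) 1.35(211.13) + 1.3(38.56) + 0.6(101.17) = 395.86
Maximum is from combination 1.

432.21 kN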